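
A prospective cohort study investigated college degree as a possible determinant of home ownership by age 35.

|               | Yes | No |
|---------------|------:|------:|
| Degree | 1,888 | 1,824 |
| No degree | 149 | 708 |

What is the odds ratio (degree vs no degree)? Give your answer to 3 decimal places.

Cells: a = 1888, b = 1824, c = 149, d = 708.
OR = (a·d)/(b·c) = (1888 × 708) / (1824 × 149) = 1336704 / 271776 = 4.91840
The odds of home ownership by age 35 are about 4.92 times as high in the degree group.

4.918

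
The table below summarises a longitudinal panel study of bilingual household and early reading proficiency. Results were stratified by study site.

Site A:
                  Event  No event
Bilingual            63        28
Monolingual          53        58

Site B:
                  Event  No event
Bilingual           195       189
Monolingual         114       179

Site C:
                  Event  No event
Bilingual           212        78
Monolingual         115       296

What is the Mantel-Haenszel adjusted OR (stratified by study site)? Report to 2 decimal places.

3.06

OR_MH = Σ(aᵢdᵢ/nᵢ) / Σ(bᵢcᵢ/nᵢ), where nᵢ is the stratum total.
Stratum 1 (Site A): n = 202; a·d/n = 63·58/202 = 18.0891; b·c/n = 28·53/202 = 7.3465
Stratum 2 (Site B): n = 677; a·d/n = 195·179/677 = 51.5583; b·c/n = 189·114/677 = 31.8257
Stratum 3 (Site C): n = 701; a·d/n = 212·296/701 = 89.5178; b·c/n = 78·115/701 = 12.7960
OR_MH = (18.0891 + 51.5583 + 89.5178) / (7.3465 + 31.8257 + 12.7960) = 159.1653 / 51.9682 = 3.06274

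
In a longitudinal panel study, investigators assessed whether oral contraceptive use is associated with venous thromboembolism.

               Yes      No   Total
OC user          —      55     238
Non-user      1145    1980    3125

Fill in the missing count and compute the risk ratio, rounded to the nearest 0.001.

The missing cell is in the exposed row: 238 − 55 = 183.
So a = 183, b = 55, c = 1145, d = 1980.
RR = [a/(a+b)] / [c/(c+d)] = (183/238) / (1145/3125) = 0.76891/0.36640 = 2.09855

2.099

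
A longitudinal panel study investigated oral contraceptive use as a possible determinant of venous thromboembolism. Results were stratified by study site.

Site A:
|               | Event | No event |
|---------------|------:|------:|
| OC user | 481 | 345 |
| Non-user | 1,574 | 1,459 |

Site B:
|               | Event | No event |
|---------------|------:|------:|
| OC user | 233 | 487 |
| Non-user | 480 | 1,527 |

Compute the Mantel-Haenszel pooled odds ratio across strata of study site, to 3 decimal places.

OR_MH = Σ(aᵢdᵢ/nᵢ) / Σ(bᵢcᵢ/nᵢ), where nᵢ is the stratum total.
Stratum 1 (Site A): n = 3859; a·d/n = 481·1459/3859 = 181.8551; b·c/n = 345·1574/3859 = 140.7178
Stratum 2 (Site B): n = 2727; a·d/n = 233·1527/2727 = 130.4697; b·c/n = 487·480/2727 = 85.7206
OR_MH = (181.8551 + 130.4697) / (140.7178 + 85.7206) = 312.3249 / 226.4384 = 1.37929

1.379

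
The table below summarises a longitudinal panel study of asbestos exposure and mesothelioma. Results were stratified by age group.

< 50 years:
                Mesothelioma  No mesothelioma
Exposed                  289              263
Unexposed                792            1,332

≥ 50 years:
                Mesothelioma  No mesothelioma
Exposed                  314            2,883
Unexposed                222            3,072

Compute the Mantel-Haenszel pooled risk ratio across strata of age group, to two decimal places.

RR_MH = Σ(aᵢ·n₀ᵢ/nᵢ) / Σ(cᵢ·n₁ᵢ/nᵢ), with n₁ᵢ = aᵢ+bᵢ (exposed), n₀ᵢ = cᵢ+dᵢ (unexposed), nᵢ = n₁ᵢ+n₀ᵢ.
Stratum 1 (< 50 years): n₁ = 552, n₀ = 2124, n = 2676; a·n₀/n = 289·2124/2676 = 229.3857; c·n₁/n = 792·552/2676 = 163.3722
Stratum 2 (≥ 50 years): n₁ = 3197, n₀ = 3294, n = 6491; a·n₀/n = 314·3294/6491 = 159.3462; c·n₁/n = 222·3197/6491 = 109.3412
RR_MH = (229.3857 + 159.3462) / (163.3722 + 109.3412) = 388.7318 / 272.7134 = 1.42542

1.43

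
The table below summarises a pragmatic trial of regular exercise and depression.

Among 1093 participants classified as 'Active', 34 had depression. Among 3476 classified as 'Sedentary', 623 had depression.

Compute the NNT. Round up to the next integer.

Risk in treated group = 34/1093 = 0.03111; risk in control = 623/3476 = 0.17923.
Absolute risk reduction = 0.17923 − 0.03111 = 0.14812
NNT = 1 / ARR = 1 / 0.14812 = 6.751 → round up → 7

7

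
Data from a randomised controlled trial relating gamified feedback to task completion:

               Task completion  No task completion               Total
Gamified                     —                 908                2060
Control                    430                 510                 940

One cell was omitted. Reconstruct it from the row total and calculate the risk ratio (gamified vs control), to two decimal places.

The missing cell is in the exposed row: 2060 − 908 = 1152.
So a = 1152, b = 908, c = 430, d = 510.
RR = [a/(a+b)] / [c/(c+d)] = (1152/2060) / (430/940) = 0.55922/0.45745 = 1.22249

1.22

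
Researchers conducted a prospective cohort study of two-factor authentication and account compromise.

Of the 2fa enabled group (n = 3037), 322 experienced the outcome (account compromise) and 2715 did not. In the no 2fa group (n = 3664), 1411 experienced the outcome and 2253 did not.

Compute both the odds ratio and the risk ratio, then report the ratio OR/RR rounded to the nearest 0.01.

0.69

From the description: a = 322, b = 2715, c = 1411, d = 2253.
OR = (322·2253)/(2715·1411) = 725466/3830865 = 0.18937
Risk in exposed = 322/3037 = 0.10603; risk in unexposed = 1411/3664 = 0.38510; RR = 0.27532
OR/RR = 0.18937 / 0.27532 = 0.68783
The outcome is not rare, so the OR lies further from 1 than the RR.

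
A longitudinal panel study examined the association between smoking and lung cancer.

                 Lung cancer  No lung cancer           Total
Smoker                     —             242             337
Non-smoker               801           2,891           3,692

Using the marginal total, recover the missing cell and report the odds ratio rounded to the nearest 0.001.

1.417

The missing cell is in the exposed row: 337 − 242 = 95.
So a = 95, b = 242, c = 801, d = 2891.
OR = (a·d)/(b·c) = (95 × 2891) / (242 × 801) = 274645 / 193842 = 1.41685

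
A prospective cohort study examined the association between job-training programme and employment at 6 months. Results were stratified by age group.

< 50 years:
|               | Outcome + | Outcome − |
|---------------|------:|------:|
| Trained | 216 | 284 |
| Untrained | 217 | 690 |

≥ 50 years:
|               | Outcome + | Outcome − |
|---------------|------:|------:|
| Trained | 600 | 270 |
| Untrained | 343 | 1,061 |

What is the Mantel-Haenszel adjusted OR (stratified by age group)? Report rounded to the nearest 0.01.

4.57

OR_MH = Σ(aᵢdᵢ/nᵢ) / Σ(bᵢcᵢ/nᵢ), where nᵢ is the stratum total.
Stratum 1 (< 50 years): n = 1407; a·d/n = 216·690/1407 = 105.9275; b·c/n = 284·217/1407 = 43.8010
Stratum 2 (≥ 50 years): n = 2274; a·d/n = 600·1061/2274 = 279.9472; b·c/n = 270·343/2274 = 40.7256
OR_MH = (105.9275 + 279.9472) / (43.8010 + 40.7256) = 385.8747 / 84.5266 = 4.56513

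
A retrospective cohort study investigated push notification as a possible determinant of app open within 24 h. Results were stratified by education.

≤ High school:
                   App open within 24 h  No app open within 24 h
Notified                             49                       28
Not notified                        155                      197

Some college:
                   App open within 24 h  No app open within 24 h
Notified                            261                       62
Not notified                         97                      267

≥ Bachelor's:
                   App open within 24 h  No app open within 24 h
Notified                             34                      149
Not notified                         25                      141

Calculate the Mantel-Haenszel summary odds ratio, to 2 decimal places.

4.66

OR_MH = Σ(aᵢdᵢ/nᵢ) / Σ(bᵢcᵢ/nᵢ), where nᵢ is the stratum total.
Stratum 1 (≤ High school): n = 429; a·d/n = 49·197/429 = 22.5012; b·c/n = 28·155/429 = 10.1166
Stratum 2 (Some college): n = 687; a·d/n = 261·267/687 = 101.4367; b·c/n = 62·97/687 = 8.7540
Stratum 3 (≥ Bachelor's): n = 349; a·d/n = 34·141/349 = 13.7364; b·c/n = 149·25/349 = 10.6734
OR_MH = (22.5012 + 101.4367 + 13.7364) / (10.1166 + 8.7540 + 10.6734) = 137.6742 / 29.5439 = 4.65999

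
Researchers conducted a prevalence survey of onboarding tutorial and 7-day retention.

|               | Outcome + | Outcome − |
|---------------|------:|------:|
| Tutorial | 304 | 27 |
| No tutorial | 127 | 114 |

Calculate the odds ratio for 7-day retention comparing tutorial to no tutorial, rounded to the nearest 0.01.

10.11

Cells: a = 304, b = 27, c = 127, d = 114.
OR = (a·d)/(b·c) = (304 × 114) / (27 × 127) = 34656 / 3429 = 10.10674
The odds of 7-day retention are about 10.11 times as high in the tutorial group.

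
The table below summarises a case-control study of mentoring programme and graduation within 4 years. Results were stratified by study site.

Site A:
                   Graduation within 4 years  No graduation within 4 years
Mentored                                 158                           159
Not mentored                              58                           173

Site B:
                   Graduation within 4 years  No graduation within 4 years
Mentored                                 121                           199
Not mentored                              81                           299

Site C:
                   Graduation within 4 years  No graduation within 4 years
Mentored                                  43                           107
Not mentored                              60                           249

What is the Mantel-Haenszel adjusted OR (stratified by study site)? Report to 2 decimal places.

OR_MH = Σ(aᵢdᵢ/nᵢ) / Σ(bᵢcᵢ/nᵢ), where nᵢ is the stratum total.
Stratum 1 (Site A): n = 548; a·d/n = 158·173/548 = 49.8796; b·c/n = 159·58/548 = 16.8285
Stratum 2 (Site B): n = 700; a·d/n = 121·299/700 = 51.6843; b·c/n = 199·81/700 = 23.0271
Stratum 3 (Site C): n = 459; a·d/n = 43·249/459 = 23.3268; b·c/n = 107·60/459 = 13.9869
OR_MH = (49.8796 + 51.6843 + 23.3268) / (16.8285 + 23.0271 + 13.9869) = 124.8906 / 53.8425 = 2.31955

2.32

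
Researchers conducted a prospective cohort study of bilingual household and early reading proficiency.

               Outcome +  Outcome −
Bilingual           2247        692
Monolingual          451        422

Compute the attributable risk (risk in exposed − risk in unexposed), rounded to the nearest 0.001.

0.248

Cells: a = 2247, b = 692, c = 451, d = 422.
Risk in exposed = 2247/2939 = 0.764546; risk in unexposed = 451/873 = 0.516609.
Risk difference = 0.764546 − 0.516609 = 0.247936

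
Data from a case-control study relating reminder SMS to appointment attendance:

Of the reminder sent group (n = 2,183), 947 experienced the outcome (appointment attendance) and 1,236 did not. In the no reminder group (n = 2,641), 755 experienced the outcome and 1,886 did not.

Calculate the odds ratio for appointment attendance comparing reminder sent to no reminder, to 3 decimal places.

1.914

From the description: a = 947, b = 1236, c = 755, d = 1886.
OR = (a·d)/(b·c) = (947 × 1886) / (1236 × 755) = 1786042 / 933180 = 1.91393
The odds of appointment attendance are about 1.91 times as high in the reminder sent group.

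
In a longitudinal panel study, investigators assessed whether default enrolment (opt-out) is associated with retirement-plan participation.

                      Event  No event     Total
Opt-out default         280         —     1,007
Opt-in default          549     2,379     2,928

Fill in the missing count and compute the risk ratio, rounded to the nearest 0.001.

1.483

The missing cell is in the exposed row: 1007 − 280 = 727.
So a = 280, b = 727, c = 549, d = 2379.
RR = [a/(a+b)] / [c/(c+d)] = (280/1007) / (549/2928) = 0.27805/0.18750 = 1.48295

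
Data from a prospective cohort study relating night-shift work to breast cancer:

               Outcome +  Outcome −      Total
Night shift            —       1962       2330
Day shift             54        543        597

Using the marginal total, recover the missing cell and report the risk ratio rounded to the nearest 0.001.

1.746

The missing cell is in the exposed row: 2330 − 1962 = 368.
So a = 368, b = 1962, c = 54, d = 543.
RR = [a/(a+b)] / [c/(c+d)] = (368/2330) / (54/597) = 0.15794/0.09045 = 1.74611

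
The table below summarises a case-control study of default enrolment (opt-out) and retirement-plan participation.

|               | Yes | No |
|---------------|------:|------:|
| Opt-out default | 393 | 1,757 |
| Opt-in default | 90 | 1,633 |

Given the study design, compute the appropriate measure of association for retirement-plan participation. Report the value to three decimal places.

4.058

Cells: a = 393, b = 1757, c = 90, d = 1633.
This is a case-control study: participants were sampled on outcome status, so risks in the source population cannot be estimated directly — relative risk is not valid here. The odds ratio is the appropriate measure.
OR = (a·d)/(b·c) = (393 × 1633) / (1757 × 90) = 641769 / 158130 = 4.05849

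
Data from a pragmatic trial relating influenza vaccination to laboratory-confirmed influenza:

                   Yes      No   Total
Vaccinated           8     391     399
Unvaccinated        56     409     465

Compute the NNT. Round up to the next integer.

10

Risk in treated group = 8/399 = 0.02005; risk in control = 56/465 = 0.12043.
Absolute risk reduction = 0.12043 − 0.02005 = 0.10038
NNT = 1 / ARR = 1 / 0.10038 = 9.962 → round up → 10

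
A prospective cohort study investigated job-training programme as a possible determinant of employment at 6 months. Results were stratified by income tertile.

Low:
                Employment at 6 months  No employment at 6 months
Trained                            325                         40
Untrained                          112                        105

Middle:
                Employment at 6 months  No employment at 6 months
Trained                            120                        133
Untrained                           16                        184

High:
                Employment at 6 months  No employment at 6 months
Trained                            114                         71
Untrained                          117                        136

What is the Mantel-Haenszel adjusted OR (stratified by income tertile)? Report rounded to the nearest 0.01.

OR_MH = Σ(aᵢdᵢ/nᵢ) / Σ(bᵢcᵢ/nᵢ), where nᵢ is the stratum total.
Stratum 1 (Low): n = 582; a·d/n = 325·105/582 = 58.6340; b·c/n = 40·112/582 = 7.6976
Stratum 2 (Middle): n = 453; a·d/n = 120·184/453 = 48.7417; b·c/n = 133·16/453 = 4.6976
Stratum 3 (High): n = 438; a·d/n = 114·136/438 = 35.3973; b·c/n = 71·117/438 = 18.9658
OR_MH = (58.6340 + 48.7417 + 35.3973) / (7.6976 + 4.6976 + 18.9658) = 142.7730 / 31.3609 = 4.55258

4.55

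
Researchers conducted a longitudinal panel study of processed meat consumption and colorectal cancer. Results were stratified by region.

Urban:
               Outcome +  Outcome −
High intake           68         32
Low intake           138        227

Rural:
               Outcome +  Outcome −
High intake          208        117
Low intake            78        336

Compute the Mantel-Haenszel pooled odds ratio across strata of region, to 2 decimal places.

5.85

OR_MH = Σ(aᵢdᵢ/nᵢ) / Σ(bᵢcᵢ/nᵢ), where nᵢ is the stratum total.
Stratum 1 (Urban): n = 465; a·d/n = 68·227/465 = 33.1957; b·c/n = 32·138/465 = 9.4968
Stratum 2 (Rural): n = 739; a·d/n = 208·336/739 = 94.5710; b·c/n = 117·78/739 = 12.3491
OR_MH = (33.1957 + 94.5710) / (9.4968 + 12.3491) = 127.7667 / 21.8459 = 5.84855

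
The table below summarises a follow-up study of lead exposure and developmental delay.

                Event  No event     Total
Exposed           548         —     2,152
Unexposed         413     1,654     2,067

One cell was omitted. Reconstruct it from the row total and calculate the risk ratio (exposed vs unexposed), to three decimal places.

1.274

The missing cell is in the exposed row: 2152 − 548 = 1604.
So a = 548, b = 1604, c = 413, d = 1654.
RR = [a/(a+b)] / [c/(c+d)] = (548/2152) / (413/2067) = 0.25465/0.19981 = 1.27447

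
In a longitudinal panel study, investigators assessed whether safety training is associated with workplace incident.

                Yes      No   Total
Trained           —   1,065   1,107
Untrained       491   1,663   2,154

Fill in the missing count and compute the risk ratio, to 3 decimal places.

The missing cell is in the exposed row: 1107 − 1065 = 42.
So a = 42, b = 1065, c = 491, d = 1663.
RR = [a/(a+b)] / [c/(c+d)] = (42/1107) / (491/2154) = 0.03794/0.22795 = 0.16644

0.166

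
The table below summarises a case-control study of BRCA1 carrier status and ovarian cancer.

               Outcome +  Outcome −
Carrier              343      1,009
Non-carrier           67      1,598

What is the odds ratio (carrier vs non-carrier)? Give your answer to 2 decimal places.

Cells: a = 343, b = 1009, c = 67, d = 1598.
OR = (a·d)/(b·c) = (343 × 1598) / (1009 × 67) = 548114 / 67603 = 8.10784
The odds of ovarian cancer are about 8.11 times as high in the carrier group.

8.11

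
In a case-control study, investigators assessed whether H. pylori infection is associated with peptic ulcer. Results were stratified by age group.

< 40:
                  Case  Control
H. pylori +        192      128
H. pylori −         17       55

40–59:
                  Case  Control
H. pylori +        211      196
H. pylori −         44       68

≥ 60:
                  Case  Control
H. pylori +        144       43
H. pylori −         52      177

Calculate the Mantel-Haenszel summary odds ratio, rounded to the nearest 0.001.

OR_MH = Σ(aᵢdᵢ/nᵢ) / Σ(bᵢcᵢ/nᵢ), where nᵢ is the stratum total.
Stratum 1 (< 40): n = 392; a·d/n = 192·55/392 = 26.9388; b·c/n = 128·17/392 = 5.5510
Stratum 2 (40–59): n = 519; a·d/n = 211·68/519 = 27.6455; b·c/n = 196·44/519 = 16.6166
Stratum 3 (≥ 60): n = 416; a·d/n = 144·177/416 = 61.2692; b·c/n = 43·52/416 = 5.3750
OR_MH = (26.9388 + 27.6455 + 61.2692) / (5.5510 + 16.6166 + 5.3750) = 115.8535 / 27.5426 = 4.20634

4.206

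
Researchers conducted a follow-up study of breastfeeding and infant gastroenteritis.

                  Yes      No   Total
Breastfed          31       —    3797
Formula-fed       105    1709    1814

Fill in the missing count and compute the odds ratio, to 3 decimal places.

0.134

The missing cell is in the exposed row: 3797 − 31 = 3766.
So a = 31, b = 3766, c = 105, d = 1709.
OR = (a·d)/(b·c) = (31 × 1709) / (3766 × 105) = 52979 / 395430 = 0.13398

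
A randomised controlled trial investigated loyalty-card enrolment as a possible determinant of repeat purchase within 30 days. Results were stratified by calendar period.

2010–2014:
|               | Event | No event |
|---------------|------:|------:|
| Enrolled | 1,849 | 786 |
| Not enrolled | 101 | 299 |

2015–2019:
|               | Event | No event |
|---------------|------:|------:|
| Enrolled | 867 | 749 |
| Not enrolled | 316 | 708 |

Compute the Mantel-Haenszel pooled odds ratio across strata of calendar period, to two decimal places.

OR_MH = Σ(aᵢdᵢ/nᵢ) / Σ(bᵢcᵢ/nᵢ), where nᵢ is the stratum total.
Stratum 1 (2010–2014): n = 3035; a·d/n = 1849·299/3035 = 182.1585; b·c/n = 786·101/3035 = 26.1568
Stratum 2 (2015–2019): n = 2640; a·d/n = 867·708/2640 = 232.5136; b·c/n = 749·316/2640 = 89.6530
OR_MH = (182.1585 + 232.5136) / (26.1568 + 89.6530) = 414.6721 / 115.8099 = 3.58063

3.58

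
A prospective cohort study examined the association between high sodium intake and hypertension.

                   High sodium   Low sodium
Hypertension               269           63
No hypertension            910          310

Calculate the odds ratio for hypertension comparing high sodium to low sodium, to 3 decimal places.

Reading the table with exposure as columns: a = 269 (High sodium, case), b = 910 (High sodium, non-case), c = 63 (Low sodium, case), d = 310.
OR = (a·d)/(b·c) = (269 × 310) / (910 × 63) = 83390 / 57330 = 1.45456
The odds of hypertension are about 1.45 times as high in the high sodium group.

1.455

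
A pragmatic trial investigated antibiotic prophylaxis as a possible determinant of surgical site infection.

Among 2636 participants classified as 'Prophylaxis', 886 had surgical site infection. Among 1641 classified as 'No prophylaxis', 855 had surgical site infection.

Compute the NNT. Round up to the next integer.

Risk in treated group = 886/2636 = 0.33612; risk in control = 855/1641 = 0.52102.
Absolute risk reduction = 0.52102 − 0.33612 = 0.18491
NNT = 1 / ARR = 1 / 0.18491 = 5.408 → round up → 6

6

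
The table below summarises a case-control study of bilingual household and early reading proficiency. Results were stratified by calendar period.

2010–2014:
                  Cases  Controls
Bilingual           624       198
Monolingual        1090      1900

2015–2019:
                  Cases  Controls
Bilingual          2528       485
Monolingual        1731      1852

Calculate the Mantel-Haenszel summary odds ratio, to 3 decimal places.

5.551

OR_MH = Σ(aᵢdᵢ/nᵢ) / Σ(bᵢcᵢ/nᵢ), where nᵢ is the stratum total.
Stratum 1 (2010–2014): n = 3812; a·d/n = 624·1900/3812 = 311.0178; b·c/n = 198·1090/3812 = 56.6159
Stratum 2 (2015–2019): n = 6596; a·d/n = 2528·1852/6596 = 709.8023; b·c/n = 485·1731/6596 = 127.2794
OR_MH = (311.0178 + 709.8023) / (56.6159 + 127.2794) = 1020.8201 / 183.8954 = 5.55109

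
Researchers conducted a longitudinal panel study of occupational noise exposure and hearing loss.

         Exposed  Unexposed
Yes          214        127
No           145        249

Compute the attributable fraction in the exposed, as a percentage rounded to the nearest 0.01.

Reading the table with exposure as columns: a = 214 (Exposed, case), b = 145 (Exposed, non-case), c = 127 (Unexposed, case), d = 249.
Risk in exposed = 214/359 = 0.59610; risk in unexposed = 127/376 = 0.33777.
RR = 0.59610/0.33777 = 1.76483
AR% = (RR − 1)/RR × 100 = (1.76483 − 1)/1.76483 × 100 = 43.3374%

43.34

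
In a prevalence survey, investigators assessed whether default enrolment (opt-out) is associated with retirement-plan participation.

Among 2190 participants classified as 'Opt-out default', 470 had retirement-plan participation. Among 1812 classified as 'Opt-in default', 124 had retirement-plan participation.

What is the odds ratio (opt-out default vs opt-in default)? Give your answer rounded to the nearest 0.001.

3.720

From the description: a = 470, b = 1720, c = 124, d = 1688.
OR = (a·d)/(b·c) = (470 × 1688) / (1720 × 124) = 793360 / 213280 = 3.71980
The odds of retirement-plan participation are about 3.72 times as high in the opt-out default group.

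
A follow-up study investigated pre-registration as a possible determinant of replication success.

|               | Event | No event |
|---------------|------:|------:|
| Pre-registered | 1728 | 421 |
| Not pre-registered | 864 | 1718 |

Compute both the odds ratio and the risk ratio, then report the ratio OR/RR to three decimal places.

Cells: a = 1728, b = 421, c = 864, d = 1718.
OR = (1728·1718)/(421·864) = 2968704/363744 = 8.16152
Risk in exposed = 1728/2149 = 0.80409; risk in unexposed = 864/2582 = 0.33462; RR = 2.40298
OR/RR = 8.16152 / 2.40298 = 3.39642
The outcome is not rare, so the OR lies further from 1 than the RR.

3.396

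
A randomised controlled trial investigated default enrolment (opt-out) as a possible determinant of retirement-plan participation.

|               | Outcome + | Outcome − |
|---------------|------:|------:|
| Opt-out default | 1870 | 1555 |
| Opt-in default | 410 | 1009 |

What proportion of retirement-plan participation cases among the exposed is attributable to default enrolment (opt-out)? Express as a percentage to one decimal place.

47.1

Cells: a = 1870, b = 1555, c = 410, d = 1009.
Risk in exposed = 1870/3425 = 0.54599; risk in unexposed = 410/1419 = 0.28894.
RR = 0.54599/0.28894 = 1.88964
AR% = (RR − 1)/RR × 100 = (1.88964 − 1)/1.88964 × 100 = 47.0799%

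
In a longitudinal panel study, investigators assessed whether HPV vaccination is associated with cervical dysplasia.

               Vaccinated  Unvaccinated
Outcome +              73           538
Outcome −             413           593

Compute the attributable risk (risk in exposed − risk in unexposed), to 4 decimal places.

-0.3255

Reading the table with exposure as columns: a = 73 (Vaccinated, case), b = 413 (Vaccinated, non-case), c = 538 (Unvaccinated, case), d = 593.
Risk in exposed = 73/486 = 0.150206; risk in unexposed = 538/1131 = 0.475685.
Risk difference = 0.150206 − 0.475685 = -0.325479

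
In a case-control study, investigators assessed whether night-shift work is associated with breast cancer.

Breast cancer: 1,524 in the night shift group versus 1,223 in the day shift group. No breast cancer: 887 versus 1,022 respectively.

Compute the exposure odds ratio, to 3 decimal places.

1.436

From the description: a = 1524, b = 887, c = 1223, d = 1022.
OR = (a·d)/(b·c) = (1524 × 1022) / (887 × 1223) = 1557528 / 1084801 = 1.43577
The odds of breast cancer are about 1.44 times as high in the night shift group.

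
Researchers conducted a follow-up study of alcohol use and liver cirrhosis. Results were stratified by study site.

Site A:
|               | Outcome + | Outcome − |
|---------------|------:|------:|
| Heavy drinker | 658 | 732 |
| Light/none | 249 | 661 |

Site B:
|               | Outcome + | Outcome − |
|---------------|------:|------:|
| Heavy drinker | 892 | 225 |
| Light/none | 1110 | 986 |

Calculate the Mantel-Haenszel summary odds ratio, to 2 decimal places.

2.95

OR_MH = Σ(aᵢdᵢ/nᵢ) / Σ(bᵢcᵢ/nᵢ), where nᵢ is the stratum total.
Stratum 1 (Site A): n = 2300; a·d/n = 658·661/2300 = 189.1035; b·c/n = 732·249/2300 = 79.2470
Stratum 2 (Site B): n = 3213; a·d/n = 892·986/3213 = 273.7354; b·c/n = 225·1110/3213 = 77.7311
OR_MH = (189.1035 + 273.7354) / (79.2470 + 77.7311) = 462.8389 / 156.9780 = 2.94843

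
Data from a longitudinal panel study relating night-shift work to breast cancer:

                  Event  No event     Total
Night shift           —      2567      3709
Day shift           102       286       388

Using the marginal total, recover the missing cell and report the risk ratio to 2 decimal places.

1.17

The missing cell is in the exposed row: 3709 − 2567 = 1142.
So a = 1142, b = 2567, c = 102, d = 286.
RR = [a/(a+b)] / [c/(c+d)] = (1142/3709) / (102/388) = 0.30790/0.26289 = 1.17123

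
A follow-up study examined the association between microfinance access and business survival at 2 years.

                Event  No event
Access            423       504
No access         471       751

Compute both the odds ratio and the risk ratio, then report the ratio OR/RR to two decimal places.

Cells: a = 423, b = 504, c = 471, d = 751.
OR = (423·751)/(504·471) = 317673/237384 = 1.33822
Risk in exposed = 423/927 = 0.45631; risk in unexposed = 471/1222 = 0.38543; RR = 1.18389
OR/RR = 1.33822 / 1.18389 = 1.13036
The outcome is not rare, so the OR lies further from 1 than the RR.

1.13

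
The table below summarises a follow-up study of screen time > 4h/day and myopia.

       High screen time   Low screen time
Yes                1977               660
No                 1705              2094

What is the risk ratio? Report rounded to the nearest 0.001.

Reading the table with exposure as columns: a = 1977 (High screen time, case), b = 1705 (High screen time, non-case), c = 660 (Low screen time, case), d = 2094.
Risk in exposed = 1977/3682 = 0.53694; risk in unexposed = 660/2754 = 0.23965.
RR = 0.53694 / 0.23965 = 2.24049
The risk among the exposed is 2.24 times that among the unexposed.

2.240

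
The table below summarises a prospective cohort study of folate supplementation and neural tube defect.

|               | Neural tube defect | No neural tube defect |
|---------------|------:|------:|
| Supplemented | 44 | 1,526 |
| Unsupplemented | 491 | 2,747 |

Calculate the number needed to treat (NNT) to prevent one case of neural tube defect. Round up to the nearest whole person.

Risk in treated group = 44/1570 = 0.02803; risk in control = 491/3238 = 0.15164.
Absolute risk reduction = 0.15164 − 0.02803 = 0.12361
NNT = 1 / ARR = 1 / 0.12361 = 8.090 → round up → 9

9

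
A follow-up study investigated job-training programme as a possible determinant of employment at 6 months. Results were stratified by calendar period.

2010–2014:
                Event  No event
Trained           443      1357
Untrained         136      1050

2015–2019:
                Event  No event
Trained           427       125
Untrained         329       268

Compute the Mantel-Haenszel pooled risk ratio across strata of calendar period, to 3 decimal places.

RR_MH = Σ(aᵢ·n₀ᵢ/nᵢ) / Σ(cᵢ·n₁ᵢ/nᵢ), with n₁ᵢ = aᵢ+bᵢ (exposed), n₀ᵢ = cᵢ+dᵢ (unexposed), nᵢ = n₁ᵢ+n₀ᵢ.
Stratum 1 (2010–2014): n₁ = 1800, n₀ = 1186, n = 2986; a·n₀/n = 443·1186/2986 = 175.9538; c·n₁/n = 136·1800/2986 = 81.9826
Stratum 2 (2015–2019): n₁ = 552, n₀ = 597, n = 1149; a·n₀/n = 427·597/1149 = 221.8616; c·n₁/n = 329·552/1149 = 158.0574
RR_MH = (175.9538 + 221.8616) / (81.9826 + 158.0574) = 397.8154 / 240.0400 = 1.65729

1.657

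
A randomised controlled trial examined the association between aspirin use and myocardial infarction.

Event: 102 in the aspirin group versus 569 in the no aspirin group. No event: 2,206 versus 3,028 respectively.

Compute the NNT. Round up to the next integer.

9

Risk in treated group = 102/2308 = 0.04419; risk in control = 569/3597 = 0.15819.
Absolute risk reduction = 0.15819 − 0.04419 = 0.11399
NNT = 1 / ARR = 1 / 0.11399 = 8.772 → round up → 9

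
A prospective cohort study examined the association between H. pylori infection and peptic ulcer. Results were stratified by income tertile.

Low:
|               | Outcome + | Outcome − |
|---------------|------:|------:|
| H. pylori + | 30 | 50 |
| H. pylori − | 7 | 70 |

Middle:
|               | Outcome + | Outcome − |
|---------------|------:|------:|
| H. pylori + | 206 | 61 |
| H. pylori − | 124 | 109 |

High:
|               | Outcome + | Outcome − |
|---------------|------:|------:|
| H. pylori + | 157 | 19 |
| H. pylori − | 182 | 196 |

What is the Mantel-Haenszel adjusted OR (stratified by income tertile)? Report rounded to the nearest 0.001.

OR_MH = Σ(aᵢdᵢ/nᵢ) / Σ(bᵢcᵢ/nᵢ), where nᵢ is the stratum total.
Stratum 1 (Low): n = 157; a·d/n = 30·70/157 = 13.3758; b·c/n = 50·7/157 = 2.2293
Stratum 2 (Middle): n = 500; a·d/n = 206·109/500 = 44.9080; b·c/n = 61·124/500 = 15.1280
Stratum 3 (High): n = 554; a·d/n = 157·196/554 = 55.5451; b·c/n = 19·182/554 = 6.2419
OR_MH = (13.3758 + 44.9080 + 55.5451) / (2.2293 + 15.1280 + 6.2419) = 113.8289 / 23.5992 = 4.82343

4.823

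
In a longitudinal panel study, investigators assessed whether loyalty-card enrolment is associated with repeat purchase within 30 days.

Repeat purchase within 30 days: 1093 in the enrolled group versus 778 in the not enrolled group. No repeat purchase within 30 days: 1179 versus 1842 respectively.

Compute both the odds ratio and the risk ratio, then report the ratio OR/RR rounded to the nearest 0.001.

1.355

From the description: a = 1093, b = 1179, c = 778, d = 1842.
OR = (1093·1842)/(1179·778) = 2013306/917262 = 2.19491
Risk in exposed = 1093/2272 = 0.48107; risk in unexposed = 778/2620 = 0.29695; RR = 1.62007
OR/RR = 2.19491 / 1.62007 = 1.35482
The outcome is not rare, so the OR lies further from 1 than the RR.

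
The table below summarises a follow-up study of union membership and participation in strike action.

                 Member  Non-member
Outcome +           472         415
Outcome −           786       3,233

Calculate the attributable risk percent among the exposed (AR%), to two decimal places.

69.68

Reading the table with exposure as columns: a = 472 (Member, case), b = 786 (Member, non-case), c = 415 (Non-member, case), d = 3233.
Risk in exposed = 472/1258 = 0.37520; risk in unexposed = 415/3648 = 0.11376.
RR = 0.37520/0.11376 = 3.29813
AR% = (RR − 1)/RR × 100 = (3.29813 − 1)/3.29813 × 100 = 69.6798%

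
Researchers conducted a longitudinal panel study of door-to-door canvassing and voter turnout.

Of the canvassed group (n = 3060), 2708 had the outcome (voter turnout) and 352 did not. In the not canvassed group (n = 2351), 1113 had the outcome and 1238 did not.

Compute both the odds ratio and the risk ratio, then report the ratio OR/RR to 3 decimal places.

4.578

From the description: a = 2708, b = 352, c = 1113, d = 1238.
OR = (2708·1238)/(352·1113) = 3352504/391776 = 8.55720
Risk in exposed = 2708/3060 = 0.88497; risk in unexposed = 1113/2351 = 0.47342; RR = 1.86932
OR/RR = 8.55720 / 1.86932 = 4.57769
The outcome is not rare, so the OR lies further from 1 than the RR.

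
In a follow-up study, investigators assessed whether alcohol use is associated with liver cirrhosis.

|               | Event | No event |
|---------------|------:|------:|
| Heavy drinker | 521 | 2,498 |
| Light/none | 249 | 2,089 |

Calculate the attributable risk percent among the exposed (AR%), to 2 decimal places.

38.29

Cells: a = 521, b = 2498, c = 249, d = 2089.
Risk in exposed = 521/3019 = 0.17257; risk in unexposed = 249/2338 = 0.10650.
RR = 0.17257/0.10650 = 1.62039
AR% = (RR − 1)/RR × 100 = (1.62039 − 1)/1.62039 × 100 = 38.2865%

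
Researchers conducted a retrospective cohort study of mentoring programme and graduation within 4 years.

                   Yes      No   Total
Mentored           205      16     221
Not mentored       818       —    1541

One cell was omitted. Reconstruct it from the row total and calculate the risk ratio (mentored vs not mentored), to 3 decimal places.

1.747

The missing cell is in the unexposed row: 1541 − 818 = 723.
So a = 205, b = 16, c = 818, d = 723.
RR = [a/(a+b)] / [c/(c+d)] = (205/221) / (818/1541) = 0.92760/0.53082 = 1.74747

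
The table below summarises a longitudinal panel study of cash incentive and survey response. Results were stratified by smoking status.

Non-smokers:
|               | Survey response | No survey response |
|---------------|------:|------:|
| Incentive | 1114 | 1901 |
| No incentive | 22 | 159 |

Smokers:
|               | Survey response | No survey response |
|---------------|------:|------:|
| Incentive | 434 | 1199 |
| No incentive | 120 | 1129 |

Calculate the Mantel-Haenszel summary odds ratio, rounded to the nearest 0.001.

OR_MH = Σ(aᵢdᵢ/nᵢ) / Σ(bᵢcᵢ/nᵢ), where nᵢ is the stratum total.
Stratum 1 (Non-smokers): n = 3196; a·d/n = 1114·159/3196 = 55.4212; b·c/n = 1901·22/3196 = 13.0857
Stratum 2 (Smokers): n = 2882; a·d/n = 434·1129/2882 = 170.0160; b·c/n = 1199·120/2882 = 49.9237
OR_MH = (55.4212 + 170.0160) / (13.0857 + 49.9237) = 225.4371 / 63.0094 = 3.57783

3.578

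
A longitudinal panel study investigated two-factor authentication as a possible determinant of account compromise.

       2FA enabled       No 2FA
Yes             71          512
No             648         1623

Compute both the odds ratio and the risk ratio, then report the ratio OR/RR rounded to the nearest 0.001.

Reading the table with exposure as columns: a = 71 (2FA enabled, case), b = 648 (2FA enabled, non-case), c = 512 (No 2FA, case), d = 1623.
OR = (71·1623)/(648·512) = 115233/331776 = 0.34732
Risk in exposed = 71/719 = 0.09875; risk in unexposed = 512/2135 = 0.23981; RR = 0.41177
OR/RR = 0.34732 / 0.41177 = 0.84348
The outcome is not rare, so the OR lies further from 1 than the RR.

0.843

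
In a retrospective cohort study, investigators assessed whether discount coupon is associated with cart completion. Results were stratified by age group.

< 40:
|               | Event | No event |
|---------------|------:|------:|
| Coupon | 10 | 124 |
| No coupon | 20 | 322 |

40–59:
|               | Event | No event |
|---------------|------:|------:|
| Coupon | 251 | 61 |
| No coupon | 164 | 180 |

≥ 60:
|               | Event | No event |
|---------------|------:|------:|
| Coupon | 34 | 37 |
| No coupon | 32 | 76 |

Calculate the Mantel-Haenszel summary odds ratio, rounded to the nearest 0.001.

OR_MH = Σ(aᵢdᵢ/nᵢ) / Σ(bᵢcᵢ/nᵢ), where nᵢ is the stratum total.
Stratum 1 (< 40): n = 476; a·d/n = 10·322/476 = 6.7647; b·c/n = 124·20/476 = 5.2101
Stratum 2 (40–59): n = 656; a·d/n = 251·180/656 = 68.8720; b·c/n = 61·164/656 = 15.2500
Stratum 3 (≥ 60): n = 179; a·d/n = 34·76/179 = 14.4358; b·c/n = 37·32/179 = 6.6145
OR_MH = (6.7647 + 68.8720 + 14.4358) / (5.2101 + 15.2500 + 6.6145) = 90.0724 / 27.0746 = 3.32682

3.327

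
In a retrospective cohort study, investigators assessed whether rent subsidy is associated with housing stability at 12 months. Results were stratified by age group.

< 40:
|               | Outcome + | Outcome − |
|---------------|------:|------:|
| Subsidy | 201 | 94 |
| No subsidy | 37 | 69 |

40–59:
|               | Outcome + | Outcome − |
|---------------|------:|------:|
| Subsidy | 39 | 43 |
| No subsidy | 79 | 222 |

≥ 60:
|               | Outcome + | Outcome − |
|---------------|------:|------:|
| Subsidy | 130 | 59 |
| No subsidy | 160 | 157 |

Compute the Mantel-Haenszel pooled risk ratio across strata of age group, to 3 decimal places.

1.590

RR_MH = Σ(aᵢ·n₀ᵢ/nᵢ) / Σ(cᵢ·n₁ᵢ/nᵢ), with n₁ᵢ = aᵢ+bᵢ (exposed), n₀ᵢ = cᵢ+dᵢ (unexposed), nᵢ = n₁ᵢ+n₀ᵢ.
Stratum 1 (< 40): n₁ = 295, n₀ = 106, n = 401; a·n₀/n = 201·106/401 = 53.1322; c·n₁/n = 37·295/401 = 27.2195
Stratum 2 (40–59): n₁ = 82, n₀ = 301, n = 383; a·n₀/n = 39·301/383 = 30.6501; c·n₁/n = 79·82/383 = 16.9138
Stratum 3 (≥ 60): n₁ = 189, n₀ = 317, n = 506; a·n₀/n = 130·317/506 = 81.4427; c·n₁/n = 160·189/506 = 59.7628
RR_MH = (53.1322 + 30.6501 + 81.4427) / (27.2195 + 16.9138 + 59.7628) = 165.2250 / 103.8961 = 1.59029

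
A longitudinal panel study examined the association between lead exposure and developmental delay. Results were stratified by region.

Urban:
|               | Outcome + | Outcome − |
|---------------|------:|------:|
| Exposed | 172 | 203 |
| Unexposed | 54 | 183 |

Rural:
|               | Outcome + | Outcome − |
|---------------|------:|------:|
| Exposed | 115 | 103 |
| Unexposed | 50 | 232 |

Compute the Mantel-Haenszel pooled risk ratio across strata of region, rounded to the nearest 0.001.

2.395

RR_MH = Σ(aᵢ·n₀ᵢ/nᵢ) / Σ(cᵢ·n₁ᵢ/nᵢ), with n₁ᵢ = aᵢ+bᵢ (exposed), n₀ᵢ = cᵢ+dᵢ (unexposed), nᵢ = n₁ᵢ+n₀ᵢ.
Stratum 1 (Urban): n₁ = 375, n₀ = 237, n = 612; a·n₀/n = 172·237/612 = 66.6078; c·n₁/n = 54·375/612 = 33.0882
Stratum 2 (Rural): n₁ = 218, n₀ = 282, n = 500; a·n₀/n = 115·282/500 = 64.8600; c·n₁/n = 50·218/500 = 21.8000
RR_MH = (66.6078 + 64.8600) / (33.0882 + 21.8000) = 131.4678 / 54.8882 = 2.39519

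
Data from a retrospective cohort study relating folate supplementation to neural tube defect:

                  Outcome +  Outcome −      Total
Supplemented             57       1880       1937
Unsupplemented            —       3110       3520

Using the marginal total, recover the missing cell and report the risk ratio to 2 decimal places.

0.25

The missing cell is in the unexposed row: 3520 − 3110 = 410.
So a = 57, b = 1880, c = 410, d = 3110.
RR = [a/(a+b)] / [c/(c+d)] = (57/1937) / (410/3520) = 0.02943/0.11648 = 0.25264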